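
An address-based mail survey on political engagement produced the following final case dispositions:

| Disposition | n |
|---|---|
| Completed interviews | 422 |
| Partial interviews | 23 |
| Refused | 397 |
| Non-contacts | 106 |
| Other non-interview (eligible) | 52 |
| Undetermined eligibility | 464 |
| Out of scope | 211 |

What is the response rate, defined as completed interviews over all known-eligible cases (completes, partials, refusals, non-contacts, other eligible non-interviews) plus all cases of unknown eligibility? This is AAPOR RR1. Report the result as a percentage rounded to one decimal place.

Top = 422
Base = 422 + 23 + 397 + 106 + 52 + 464 = 1464
RR1 = 422 / 1464 = 0.2883

28.8%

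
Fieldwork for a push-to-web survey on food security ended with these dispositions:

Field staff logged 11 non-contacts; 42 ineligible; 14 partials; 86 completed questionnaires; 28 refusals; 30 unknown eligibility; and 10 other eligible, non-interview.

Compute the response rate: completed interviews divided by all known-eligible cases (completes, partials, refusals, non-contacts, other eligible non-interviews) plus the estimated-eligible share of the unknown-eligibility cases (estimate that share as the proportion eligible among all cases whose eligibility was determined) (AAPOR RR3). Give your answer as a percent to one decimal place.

Numerator: 86
Determined eligible: 86 + 14 + 28 + 11 + 10 = 149
e = 149 / (149 + 42) = 149 / 191 = 0.7801
Eligible share of unknowns: 0.7801 × 30 = 23.40
Denom: 149 + 23.40 = 172.40
RR3 = 86 / 172.40 = 0.4988

49.9%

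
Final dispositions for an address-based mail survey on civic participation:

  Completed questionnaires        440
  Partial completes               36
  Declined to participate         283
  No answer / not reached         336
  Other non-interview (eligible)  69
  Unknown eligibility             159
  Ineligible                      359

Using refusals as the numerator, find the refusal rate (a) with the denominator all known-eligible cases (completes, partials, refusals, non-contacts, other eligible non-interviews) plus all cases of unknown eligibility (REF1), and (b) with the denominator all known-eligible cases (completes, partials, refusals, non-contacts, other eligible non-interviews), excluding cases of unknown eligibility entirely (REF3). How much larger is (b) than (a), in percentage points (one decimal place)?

Num = 283
Denom = 440 + 36 + 283 + 336 + 69 + 159 = 1323
REF1 = 283 / 1323 = 0.2139
Denom = 440 + 36 + 283 + 336 + 69 = 1164
REF3 = 283 / 1164 = 0.2431
Difference = 24.31 − 21.39 = 2.92 percentage points

2.9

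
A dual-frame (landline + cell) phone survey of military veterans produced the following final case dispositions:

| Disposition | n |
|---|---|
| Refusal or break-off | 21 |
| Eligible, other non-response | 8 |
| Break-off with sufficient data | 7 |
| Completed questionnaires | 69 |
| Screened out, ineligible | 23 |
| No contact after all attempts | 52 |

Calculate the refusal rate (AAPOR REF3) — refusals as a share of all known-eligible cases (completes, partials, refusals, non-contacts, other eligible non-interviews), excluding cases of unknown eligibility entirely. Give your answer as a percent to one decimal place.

Numerator → 21
Denom → 69 + 7 + 21 + 52 + 8 = 157
REF3 = 21 / 157 = 0.1338

13.4%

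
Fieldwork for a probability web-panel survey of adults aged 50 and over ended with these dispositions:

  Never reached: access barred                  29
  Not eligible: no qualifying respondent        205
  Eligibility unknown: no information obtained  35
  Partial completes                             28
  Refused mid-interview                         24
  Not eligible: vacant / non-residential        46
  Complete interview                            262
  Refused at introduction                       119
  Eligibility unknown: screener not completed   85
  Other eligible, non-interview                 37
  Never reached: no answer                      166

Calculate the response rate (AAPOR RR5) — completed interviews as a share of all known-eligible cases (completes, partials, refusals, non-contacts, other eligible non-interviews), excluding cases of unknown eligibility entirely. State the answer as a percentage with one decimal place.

Refusal or break-off = 119 + 24 = 143
No contact after all attempts = 166 + 29 = 195
Unknown eligibility = 85 + 35 = 120
Ineligible = 205 + 46 = 251
Top: 262
Base: 262 + 28 + 143 + 195 + 37 = 665
RR5 = 262 / 665 = 0.3940

39.4%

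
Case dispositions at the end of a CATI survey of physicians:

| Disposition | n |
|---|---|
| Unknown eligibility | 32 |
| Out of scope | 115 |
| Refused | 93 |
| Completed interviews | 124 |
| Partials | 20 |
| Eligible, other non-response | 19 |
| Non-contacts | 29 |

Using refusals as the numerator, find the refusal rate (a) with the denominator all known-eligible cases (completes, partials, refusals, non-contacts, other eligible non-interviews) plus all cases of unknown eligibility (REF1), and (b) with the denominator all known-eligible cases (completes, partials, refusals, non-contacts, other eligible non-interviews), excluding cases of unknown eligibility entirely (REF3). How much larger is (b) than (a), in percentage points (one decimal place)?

Top = 93
Denominator = 124 + 20 + 93 + 29 + 19 + 32 = 317
REF1 = 93 / 317 = 0.2934
Denominator = 124 + 20 + 93 + 29 + 19 = 285
REF3 = 93 / 285 = 0.3263
Difference = 32.63 − 29.34 = 3.29 percentage points

3.3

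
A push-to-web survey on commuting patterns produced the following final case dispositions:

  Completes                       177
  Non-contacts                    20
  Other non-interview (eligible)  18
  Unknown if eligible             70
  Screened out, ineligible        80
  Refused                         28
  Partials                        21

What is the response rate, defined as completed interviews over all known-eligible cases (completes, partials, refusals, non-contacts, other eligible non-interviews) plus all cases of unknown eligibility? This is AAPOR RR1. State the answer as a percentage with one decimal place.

53.0%

Num → 177
Denominator → 177 + 21 + 28 + 20 + 18 + 70 = 334
RR1 = 177 / 334 = 0.5299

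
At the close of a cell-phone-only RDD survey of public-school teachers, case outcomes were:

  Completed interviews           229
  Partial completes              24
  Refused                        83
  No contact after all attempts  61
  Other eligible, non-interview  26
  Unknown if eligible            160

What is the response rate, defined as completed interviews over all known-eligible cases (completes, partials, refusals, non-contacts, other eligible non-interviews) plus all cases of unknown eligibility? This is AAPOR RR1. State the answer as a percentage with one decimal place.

Num: 229
Denom: 229 + 24 + 83 + 61 + 26 + 160 = 583
RR1 = 229 / 583 = 0.3928

39.3%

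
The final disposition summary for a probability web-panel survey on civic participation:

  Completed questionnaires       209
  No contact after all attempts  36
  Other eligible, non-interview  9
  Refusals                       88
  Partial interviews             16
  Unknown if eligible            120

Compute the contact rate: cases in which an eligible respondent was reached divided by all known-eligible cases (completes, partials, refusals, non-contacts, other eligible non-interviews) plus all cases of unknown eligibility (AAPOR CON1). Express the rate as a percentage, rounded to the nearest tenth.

Top: 209 + 16 + 88 + 9 = 322
Base: 209 + 16 + 88 + 36 + 9 + 120 = 478
CON1 = 322 / 478 = 0.6736

67.4%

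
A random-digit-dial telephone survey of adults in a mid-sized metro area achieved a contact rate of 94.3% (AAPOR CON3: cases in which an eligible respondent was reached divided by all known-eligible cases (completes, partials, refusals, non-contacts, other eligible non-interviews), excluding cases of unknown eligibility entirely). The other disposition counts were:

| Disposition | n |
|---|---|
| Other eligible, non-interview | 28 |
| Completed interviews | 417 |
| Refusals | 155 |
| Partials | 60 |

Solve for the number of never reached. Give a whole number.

40

Num = 417 + 60 + 155 + 28 = 660
CON3 = 660 / D = 0.943
D = 660 / 0.943 = 699.9
Remaining denominator categories sum to 660
never reached = 699.9 − 660 ≈ 40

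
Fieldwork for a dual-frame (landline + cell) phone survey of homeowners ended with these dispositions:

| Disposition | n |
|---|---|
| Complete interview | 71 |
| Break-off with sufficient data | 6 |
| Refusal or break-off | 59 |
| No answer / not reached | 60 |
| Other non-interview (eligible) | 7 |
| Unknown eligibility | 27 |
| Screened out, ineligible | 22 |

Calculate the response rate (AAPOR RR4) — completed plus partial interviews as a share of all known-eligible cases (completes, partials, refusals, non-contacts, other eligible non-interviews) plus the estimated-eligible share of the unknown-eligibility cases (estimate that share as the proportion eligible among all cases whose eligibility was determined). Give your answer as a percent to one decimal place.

Num: 71 + 6 = 77
Eligible (known): 71 + 6 + 59 + 60 + 7 = 203
e = 203 / (203 + 22) = 203 / 225 = 0.9022
Estimated eligible among unknowns: 0.9022 × 27 = 24.36
Denom: 203 + 24.36 = 227.36
RR4 = 77 / 227.36 = 0.3387

33.9%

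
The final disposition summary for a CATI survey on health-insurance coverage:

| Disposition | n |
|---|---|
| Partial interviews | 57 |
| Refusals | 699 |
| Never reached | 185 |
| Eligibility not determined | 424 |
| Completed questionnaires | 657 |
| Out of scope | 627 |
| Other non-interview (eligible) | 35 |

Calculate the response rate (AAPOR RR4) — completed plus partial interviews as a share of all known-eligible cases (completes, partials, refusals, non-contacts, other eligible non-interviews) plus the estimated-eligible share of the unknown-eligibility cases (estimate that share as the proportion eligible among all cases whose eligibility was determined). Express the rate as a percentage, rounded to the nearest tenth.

Top = 657 + 57 = 714
Eligible (known) = 657 + 57 + 699 + 185 + 35 = 1633
e = 1633 / (1633 + 627) = 1633 / 2260 = 0.7226
Eligible share of unknowns = 0.7226 × 424 = 306.38
Base = 1633 + 306.38 = 1939.38
RR4 = 714 / 1939.38 = 0.3682

36.8%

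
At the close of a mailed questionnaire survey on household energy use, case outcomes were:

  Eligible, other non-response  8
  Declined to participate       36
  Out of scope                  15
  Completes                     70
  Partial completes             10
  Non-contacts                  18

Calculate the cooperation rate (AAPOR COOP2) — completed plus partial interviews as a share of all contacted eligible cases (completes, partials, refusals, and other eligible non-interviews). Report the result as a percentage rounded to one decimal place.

64.5%

Num = 70 + 10 = 80
Denominator = 70 + 10 + 36 + 8 = 124
COOP2 = 80 / 124 = 0.6452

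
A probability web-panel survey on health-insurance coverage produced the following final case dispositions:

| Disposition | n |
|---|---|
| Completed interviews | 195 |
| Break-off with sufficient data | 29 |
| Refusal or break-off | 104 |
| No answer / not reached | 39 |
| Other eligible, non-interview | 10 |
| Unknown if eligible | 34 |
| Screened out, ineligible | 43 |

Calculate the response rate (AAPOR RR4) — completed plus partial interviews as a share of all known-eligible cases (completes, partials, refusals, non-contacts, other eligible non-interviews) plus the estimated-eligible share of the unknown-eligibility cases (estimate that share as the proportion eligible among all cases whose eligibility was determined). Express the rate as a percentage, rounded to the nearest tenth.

55.0%

Top: 195 + 29 = 224
Determined eligible: 195 + 29 + 104 + 39 + 10 = 377
e = 377 / (377 + 43) = 377 / 420 = 0.8976
Estimated eligible among unknowns: 0.8976 × 34 = 30.52
Denominator: 377 + 30.52 = 407.52
RR4 = 224 / 407.52 = 0.5497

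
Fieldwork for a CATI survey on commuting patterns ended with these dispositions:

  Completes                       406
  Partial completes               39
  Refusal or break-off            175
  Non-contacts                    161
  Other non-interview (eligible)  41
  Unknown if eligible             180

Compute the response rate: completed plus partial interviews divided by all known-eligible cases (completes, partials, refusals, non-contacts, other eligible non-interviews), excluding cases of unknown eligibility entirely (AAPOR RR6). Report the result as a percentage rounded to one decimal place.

54.1%

Numerator = 406 + 39 = 445
Denom = 406 + 39 + 175 + 161 + 41 = 822
RR6 = 445 / 822 = 0.5414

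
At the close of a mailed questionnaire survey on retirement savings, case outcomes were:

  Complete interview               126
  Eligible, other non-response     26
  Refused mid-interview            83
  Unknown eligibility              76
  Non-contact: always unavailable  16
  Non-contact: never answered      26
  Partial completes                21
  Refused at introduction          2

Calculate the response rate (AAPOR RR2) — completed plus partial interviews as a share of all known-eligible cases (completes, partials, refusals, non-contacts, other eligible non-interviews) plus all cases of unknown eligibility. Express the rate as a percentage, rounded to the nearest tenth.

Refusal or break-off = 2 + 83 = 85
No contact after all attempts = 26 + 16 = 42
Num → 126 + 21 = 147
Denom → 126 + 21 + 85 + 42 + 26 + 76 = 376
RR2 = 147 / 376 = 0.3910

39.1%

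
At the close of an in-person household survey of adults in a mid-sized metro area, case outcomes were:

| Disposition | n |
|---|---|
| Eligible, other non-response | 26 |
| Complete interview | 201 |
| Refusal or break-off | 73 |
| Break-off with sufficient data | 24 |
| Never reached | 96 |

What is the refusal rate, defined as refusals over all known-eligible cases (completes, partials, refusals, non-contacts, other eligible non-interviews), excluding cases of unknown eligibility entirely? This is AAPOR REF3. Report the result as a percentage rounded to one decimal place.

Top: 73
Base: 201 + 24 + 73 + 96 + 26 = 420
REF3 = 73 / 420 = 0.1738

17.4%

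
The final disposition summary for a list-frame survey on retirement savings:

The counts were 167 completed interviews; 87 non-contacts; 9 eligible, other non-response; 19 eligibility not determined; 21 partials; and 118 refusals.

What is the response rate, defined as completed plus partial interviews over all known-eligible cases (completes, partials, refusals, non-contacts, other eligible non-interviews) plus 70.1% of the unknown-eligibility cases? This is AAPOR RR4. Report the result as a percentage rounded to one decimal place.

Top → 167 + 21 = 188
Determined eligible → 167 + 21 + 118 + 87 + 9 = 402
Eligible share of unknowns → 0.7010 × 19 = 13.32
Base → 402 + 13.32 = 415.32
RR4 = 188 / 415.32 = 0.4527

45.3%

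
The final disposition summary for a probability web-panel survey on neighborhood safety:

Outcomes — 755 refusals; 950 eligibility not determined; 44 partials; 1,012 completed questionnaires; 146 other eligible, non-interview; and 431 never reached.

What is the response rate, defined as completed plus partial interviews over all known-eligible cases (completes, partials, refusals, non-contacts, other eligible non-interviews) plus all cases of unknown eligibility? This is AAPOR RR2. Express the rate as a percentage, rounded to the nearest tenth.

31.6%

Top = 1012 + 44 = 1056
Base = 1012 + 44 + 755 + 431 + 146 + 950 = 3338
RR2 = 1056 / 3338 = 0.3164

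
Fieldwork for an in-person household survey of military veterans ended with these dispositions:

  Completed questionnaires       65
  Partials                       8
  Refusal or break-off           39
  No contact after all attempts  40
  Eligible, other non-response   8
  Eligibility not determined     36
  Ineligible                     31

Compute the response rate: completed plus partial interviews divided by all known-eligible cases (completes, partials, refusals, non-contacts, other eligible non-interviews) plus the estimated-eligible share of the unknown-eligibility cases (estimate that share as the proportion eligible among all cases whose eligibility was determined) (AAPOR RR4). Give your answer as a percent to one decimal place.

38.4%

Top: 65 + 8 = 73
Determined eligible: 65 + 8 + 39 + 40 + 8 = 160
e = 160 / (160 + 31) = 160 / 191 = 0.8377
e × U: 0.8377 × 36 = 30.16
Base: 160 + 30.16 = 190.16
RR4 = 73 / 190.16 = 0.3839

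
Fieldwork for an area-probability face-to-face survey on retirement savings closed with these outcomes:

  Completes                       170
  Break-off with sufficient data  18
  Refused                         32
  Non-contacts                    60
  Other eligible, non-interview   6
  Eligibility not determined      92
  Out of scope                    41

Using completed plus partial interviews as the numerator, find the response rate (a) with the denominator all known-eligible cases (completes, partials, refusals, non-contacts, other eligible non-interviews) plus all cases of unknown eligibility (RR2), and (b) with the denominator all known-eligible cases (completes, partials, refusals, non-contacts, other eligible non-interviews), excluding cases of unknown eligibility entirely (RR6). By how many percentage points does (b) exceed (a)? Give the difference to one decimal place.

Top → 170 + 18 = 188
Denom → 170 + 18 + 32 + 60 + 6 + 92 = 378
RR2 = 188 / 378 = 0.4974
Denom → 170 + 18 + 32 + 60 + 6 = 286
RR6 = 188 / 286 = 0.6573
Difference = 65.73 − 49.74 = 15.99 percentage points

16.0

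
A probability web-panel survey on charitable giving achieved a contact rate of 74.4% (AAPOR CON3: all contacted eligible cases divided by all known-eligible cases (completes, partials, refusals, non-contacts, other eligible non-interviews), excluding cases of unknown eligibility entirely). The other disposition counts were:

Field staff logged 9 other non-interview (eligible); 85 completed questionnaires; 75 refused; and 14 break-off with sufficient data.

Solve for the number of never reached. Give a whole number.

Num: 85 + 14 + 75 + 9 = 183
CON3 = 183 / D = 0.744
D = 183 / 0.744 = 246.0
Rest of base = 183
never reached = 246.0 − 183 ≈ 63

63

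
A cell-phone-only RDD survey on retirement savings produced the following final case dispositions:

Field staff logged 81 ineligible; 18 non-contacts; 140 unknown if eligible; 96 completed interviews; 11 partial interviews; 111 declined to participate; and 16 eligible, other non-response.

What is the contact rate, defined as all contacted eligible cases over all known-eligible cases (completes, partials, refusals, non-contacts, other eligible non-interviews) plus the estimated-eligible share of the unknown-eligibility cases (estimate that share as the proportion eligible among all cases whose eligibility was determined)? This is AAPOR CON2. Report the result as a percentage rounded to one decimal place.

Top = 96 + 11 + 111 + 16 = 234
Known eligible = 96 + 11 + 111 + 18 + 16 = 252
e = 252 / (252 + 81) = 252 / 333 = 0.7568
Estimated eligible among unknowns = 0.7568 × 140 = 105.95
Denominator = 252 + 105.95 = 357.95
CON2 = 234 / 357.95 = 0.6537

65.4%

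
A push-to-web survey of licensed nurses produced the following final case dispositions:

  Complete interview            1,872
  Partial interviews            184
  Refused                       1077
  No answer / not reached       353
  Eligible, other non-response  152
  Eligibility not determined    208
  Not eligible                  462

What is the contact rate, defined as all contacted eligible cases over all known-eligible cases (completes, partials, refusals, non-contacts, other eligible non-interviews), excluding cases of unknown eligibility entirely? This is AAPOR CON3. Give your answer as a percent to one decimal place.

Numerator: 1872 + 184 + 1077 + 152 = 3285
Denominator: 1872 + 184 + 1077 + 353 + 152 = 3638
CON3 = 3285 / 3638 = 0.9030

90.3%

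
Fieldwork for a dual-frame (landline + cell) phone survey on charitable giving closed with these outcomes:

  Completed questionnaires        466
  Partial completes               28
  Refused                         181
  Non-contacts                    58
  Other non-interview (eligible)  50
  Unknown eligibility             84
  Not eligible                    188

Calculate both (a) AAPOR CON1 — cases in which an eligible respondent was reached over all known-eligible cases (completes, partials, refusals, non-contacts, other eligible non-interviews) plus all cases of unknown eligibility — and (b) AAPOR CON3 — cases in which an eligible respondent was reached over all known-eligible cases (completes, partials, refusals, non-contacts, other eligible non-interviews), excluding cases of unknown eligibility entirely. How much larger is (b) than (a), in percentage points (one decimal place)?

9.0

Numerator: 466 + 28 + 181 + 50 = 725
Denom: 466 + 28 + 181 + 58 + 50 + 84 = 867
CON1 = 725 / 867 = 0.8362
Denom: 466 + 28 + 181 + 58 + 50 = 783
CON3 = 725 / 783 = 0.9259
Difference = 92.59 − 83.62 = 8.97 percentage points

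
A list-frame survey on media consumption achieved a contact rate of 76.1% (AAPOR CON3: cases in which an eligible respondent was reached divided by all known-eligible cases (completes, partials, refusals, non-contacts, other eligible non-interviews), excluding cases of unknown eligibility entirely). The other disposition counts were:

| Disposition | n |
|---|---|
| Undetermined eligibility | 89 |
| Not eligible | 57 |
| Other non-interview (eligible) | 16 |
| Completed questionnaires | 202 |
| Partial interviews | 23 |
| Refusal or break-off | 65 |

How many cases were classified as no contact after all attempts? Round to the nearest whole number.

Numerator: 202 + 23 + 65 + 16 = 306
CON3 = 306 / D = 0.761
D = 306 / 0.761 = 402.1
Remaining denominator categories sum to 306
no contact after all attempts = 402.1 − 306 ≈ 96

96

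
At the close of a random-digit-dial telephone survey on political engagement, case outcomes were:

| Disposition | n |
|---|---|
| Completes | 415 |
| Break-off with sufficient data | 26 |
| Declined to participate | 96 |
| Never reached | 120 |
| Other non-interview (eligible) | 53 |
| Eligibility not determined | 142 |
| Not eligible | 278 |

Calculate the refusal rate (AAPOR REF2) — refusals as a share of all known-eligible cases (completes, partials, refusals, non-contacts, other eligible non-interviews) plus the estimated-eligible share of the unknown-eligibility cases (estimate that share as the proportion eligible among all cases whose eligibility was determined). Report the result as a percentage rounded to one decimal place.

11.8%

Num → 96
Determined eligible → 415 + 26 + 96 + 120 + 53 = 710
e = 710 / (710 + 278) = 710 / 988 = 0.7186
Eligible share of unknowns → 0.7186 × 142 = 102.04
Denominator → 710 + 102.04 = 812.04
REF2 = 96 / 812.04 = 0.1182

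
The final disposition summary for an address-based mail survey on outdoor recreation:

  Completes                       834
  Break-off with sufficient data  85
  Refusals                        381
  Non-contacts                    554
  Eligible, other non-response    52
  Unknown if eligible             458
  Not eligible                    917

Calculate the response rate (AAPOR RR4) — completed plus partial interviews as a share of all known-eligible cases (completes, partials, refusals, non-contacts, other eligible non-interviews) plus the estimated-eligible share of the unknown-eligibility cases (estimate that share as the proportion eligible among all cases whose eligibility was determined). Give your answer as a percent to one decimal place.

Numerator → 834 + 85 = 919
Eligible (known) → 834 + 85 + 381 + 554 + 52 = 1906
e = 1906 / (1906 + 917) = 1906 / 2823 = 0.6752
Eligible share of unknowns → 0.6752 × 458 = 309.24
Base → 1906 + 309.24 = 2215.24
RR4 = 919 / 2215.24 = 0.4149

41.5%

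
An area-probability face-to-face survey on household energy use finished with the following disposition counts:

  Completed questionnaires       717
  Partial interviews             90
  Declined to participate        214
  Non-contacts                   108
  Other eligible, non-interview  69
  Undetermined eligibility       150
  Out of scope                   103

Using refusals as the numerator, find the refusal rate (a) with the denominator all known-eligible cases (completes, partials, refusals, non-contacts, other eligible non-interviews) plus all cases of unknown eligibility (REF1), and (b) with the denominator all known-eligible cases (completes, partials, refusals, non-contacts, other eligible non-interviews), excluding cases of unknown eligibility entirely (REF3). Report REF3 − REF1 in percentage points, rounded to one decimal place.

Numerator: 214
Base: 717 + 90 + 214 + 108 + 69 + 150 = 1348
REF1 = 214 / 1348 = 0.1588
Base: 717 + 90 + 214 + 108 + 69 = 1198
REF3 = 214 / 1198 = 0.1786
Difference = 17.86 − 15.88 = 1.98 percentage points

2.0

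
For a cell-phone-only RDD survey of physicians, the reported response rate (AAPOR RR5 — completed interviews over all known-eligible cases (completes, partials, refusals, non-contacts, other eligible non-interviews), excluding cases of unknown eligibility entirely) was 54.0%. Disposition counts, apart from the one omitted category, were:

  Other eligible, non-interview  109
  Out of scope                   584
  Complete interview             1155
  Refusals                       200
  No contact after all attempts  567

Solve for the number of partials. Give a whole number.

RR5 = 1155 / D = 0.540
D = 1155 / 0.540 = 2138.9
Other denominator terms total 2031
partials = 2138.9 − 2031 ≈ 108

108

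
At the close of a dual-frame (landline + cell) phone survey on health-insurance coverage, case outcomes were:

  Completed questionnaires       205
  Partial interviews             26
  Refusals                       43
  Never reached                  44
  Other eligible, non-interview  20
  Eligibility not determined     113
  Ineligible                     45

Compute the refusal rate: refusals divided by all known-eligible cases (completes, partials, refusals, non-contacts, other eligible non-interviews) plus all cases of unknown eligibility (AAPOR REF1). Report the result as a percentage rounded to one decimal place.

Top = 43
Denom = 205 + 26 + 43 + 44 + 20 + 113 = 451
REF1 = 43 / 451 = 0.0953

9.5%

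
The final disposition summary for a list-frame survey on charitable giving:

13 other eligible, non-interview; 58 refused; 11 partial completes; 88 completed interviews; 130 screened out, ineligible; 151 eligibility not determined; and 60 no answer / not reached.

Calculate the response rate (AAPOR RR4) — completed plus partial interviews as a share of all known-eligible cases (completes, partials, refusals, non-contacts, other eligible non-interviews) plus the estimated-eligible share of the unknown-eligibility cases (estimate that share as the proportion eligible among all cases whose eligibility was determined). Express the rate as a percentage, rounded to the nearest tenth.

30.3%

Numerator: 88 + 11 = 99
Eligible (known): 88 + 11 + 58 + 60 + 13 = 230
e = 230 / (230 + 130) = 230 / 360 = 0.6389
Eligible share of unknowns: 0.6389 × 151 = 96.47
Denom: 230 + 96.47 = 326.47
RR4 = 99 / 326.47 = 0.3032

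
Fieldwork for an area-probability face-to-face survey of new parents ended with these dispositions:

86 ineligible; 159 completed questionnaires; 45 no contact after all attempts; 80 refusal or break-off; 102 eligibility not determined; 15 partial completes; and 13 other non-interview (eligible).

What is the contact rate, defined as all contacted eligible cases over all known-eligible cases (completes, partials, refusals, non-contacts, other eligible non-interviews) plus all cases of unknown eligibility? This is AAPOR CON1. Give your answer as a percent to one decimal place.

Top = 159 + 15 + 80 + 13 = 267
Base = 159 + 15 + 80 + 45 + 13 + 102 = 414
CON1 = 267 / 414 = 0.6449

64.5%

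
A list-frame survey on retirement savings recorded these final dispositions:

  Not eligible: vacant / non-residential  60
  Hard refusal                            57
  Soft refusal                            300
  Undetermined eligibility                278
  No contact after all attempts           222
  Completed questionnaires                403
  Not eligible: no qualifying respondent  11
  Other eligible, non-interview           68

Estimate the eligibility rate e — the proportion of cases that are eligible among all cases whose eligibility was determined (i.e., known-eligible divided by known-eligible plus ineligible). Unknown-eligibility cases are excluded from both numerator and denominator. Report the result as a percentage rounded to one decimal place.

93.7%

Refused = 57 + 300 = 357
Screened out, ineligible = 11 + 60 = 71
Eligible (known) = 403 + 357 + 222 + 68 = 1050
e = 1050 / (1050 + 71) = 1050 / 1121 = 0.9367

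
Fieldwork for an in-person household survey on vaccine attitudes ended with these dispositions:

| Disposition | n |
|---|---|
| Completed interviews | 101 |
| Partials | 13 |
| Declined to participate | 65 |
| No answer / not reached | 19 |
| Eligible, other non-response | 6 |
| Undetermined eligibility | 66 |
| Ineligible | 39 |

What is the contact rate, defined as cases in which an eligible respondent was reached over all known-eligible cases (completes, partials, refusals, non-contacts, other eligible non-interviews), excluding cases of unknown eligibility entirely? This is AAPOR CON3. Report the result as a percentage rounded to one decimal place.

Top = 101 + 13 + 65 + 6 = 185
Denom = 101 + 13 + 65 + 19 + 6 = 204
CON3 = 185 / 204 = 0.9069

90.7%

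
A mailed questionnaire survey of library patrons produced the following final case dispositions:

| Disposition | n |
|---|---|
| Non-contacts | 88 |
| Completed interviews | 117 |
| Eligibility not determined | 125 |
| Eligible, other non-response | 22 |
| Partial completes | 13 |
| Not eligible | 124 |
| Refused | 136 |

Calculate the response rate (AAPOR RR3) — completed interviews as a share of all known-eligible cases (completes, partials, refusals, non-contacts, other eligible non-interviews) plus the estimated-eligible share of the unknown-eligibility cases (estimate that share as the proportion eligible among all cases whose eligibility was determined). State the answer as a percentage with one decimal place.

Top = 117
Determined eligible = 117 + 13 + 136 + 88 + 22 = 376
e = 376 / (376 + 124) = 376 / 500 = 0.7520
Estimated eligible among unknowns = 0.7520 × 125 = 94.00
Denominator = 376 + 94.00 = 470.00
RR3 = 117 / 470.00 = 0.2489

24.9%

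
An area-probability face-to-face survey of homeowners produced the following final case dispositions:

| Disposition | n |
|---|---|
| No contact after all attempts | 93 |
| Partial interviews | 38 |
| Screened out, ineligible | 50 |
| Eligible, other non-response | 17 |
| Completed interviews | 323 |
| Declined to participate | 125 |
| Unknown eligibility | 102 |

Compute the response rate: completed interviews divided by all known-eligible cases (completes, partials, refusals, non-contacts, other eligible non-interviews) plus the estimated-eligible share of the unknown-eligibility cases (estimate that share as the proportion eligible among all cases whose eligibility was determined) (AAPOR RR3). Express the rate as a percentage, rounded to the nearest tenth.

Num = 323
Determined eligible = 323 + 38 + 125 + 93 + 17 = 596
e = 596 / (596 + 50) = 596 / 646 = 0.9226
Eligible share of unknowns = 0.9226 × 102 = 94.11
Denominator = 596 + 94.11 = 690.11
RR3 = 323 / 690.11 = 0.4680

46.8%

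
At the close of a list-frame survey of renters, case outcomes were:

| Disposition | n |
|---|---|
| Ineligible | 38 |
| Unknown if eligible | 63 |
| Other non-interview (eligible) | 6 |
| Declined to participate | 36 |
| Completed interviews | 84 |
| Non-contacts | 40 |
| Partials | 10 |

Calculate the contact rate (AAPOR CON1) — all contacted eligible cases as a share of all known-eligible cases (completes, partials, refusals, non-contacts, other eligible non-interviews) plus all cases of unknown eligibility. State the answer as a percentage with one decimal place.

Top = 84 + 10 + 36 + 6 = 136
Denom = 84 + 10 + 36 + 40 + 6 + 63 = 239
CON1 = 136 / 239 = 0.5690

56.9%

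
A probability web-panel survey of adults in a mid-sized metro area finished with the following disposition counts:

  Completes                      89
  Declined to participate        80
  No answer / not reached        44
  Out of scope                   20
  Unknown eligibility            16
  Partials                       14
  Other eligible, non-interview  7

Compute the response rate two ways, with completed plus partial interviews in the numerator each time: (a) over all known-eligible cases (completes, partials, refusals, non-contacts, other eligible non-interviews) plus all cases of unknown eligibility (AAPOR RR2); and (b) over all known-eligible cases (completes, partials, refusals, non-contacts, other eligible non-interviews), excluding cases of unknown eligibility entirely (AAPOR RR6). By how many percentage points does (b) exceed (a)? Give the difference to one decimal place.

Top = 89 + 14 = 103
Base = 89 + 14 + 80 + 44 + 7 + 16 = 250
RR2 = 103 / 250 = 0.4120
Base = 89 + 14 + 80 + 44 + 7 = 234
RR6 = 103 / 234 = 0.4402
Difference = 44.02 − 41.20 = 2.82 percentage points

2.8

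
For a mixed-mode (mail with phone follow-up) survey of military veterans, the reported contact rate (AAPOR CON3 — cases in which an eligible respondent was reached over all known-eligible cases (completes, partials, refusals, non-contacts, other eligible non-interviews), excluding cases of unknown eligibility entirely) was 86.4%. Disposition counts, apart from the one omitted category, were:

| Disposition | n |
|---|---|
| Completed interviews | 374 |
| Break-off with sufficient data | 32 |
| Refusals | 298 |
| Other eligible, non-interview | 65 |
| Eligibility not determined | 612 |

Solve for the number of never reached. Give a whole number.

121

Num = 374 + 32 + 298 + 65 = 769
CON3 = 769 / D = 0.864
D = 769 / 0.864 = 890.0
Rest of base = 769
never reached = 890.0 − 769 ≈ 121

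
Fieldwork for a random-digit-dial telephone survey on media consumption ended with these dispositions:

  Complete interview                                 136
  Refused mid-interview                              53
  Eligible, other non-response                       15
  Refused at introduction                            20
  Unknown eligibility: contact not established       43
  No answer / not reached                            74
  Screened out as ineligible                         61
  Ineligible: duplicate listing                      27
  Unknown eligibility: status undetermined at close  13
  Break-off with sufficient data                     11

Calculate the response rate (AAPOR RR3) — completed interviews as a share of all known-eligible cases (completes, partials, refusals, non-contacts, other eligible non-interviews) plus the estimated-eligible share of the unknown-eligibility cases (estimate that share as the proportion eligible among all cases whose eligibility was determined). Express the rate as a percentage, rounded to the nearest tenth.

38.6%

Refusals = 20 + 53 = 73
Unknown if eligible = 43 + 13 = 56
Not eligible = 61 + 27 = 88
Top: 136
Determined eligible: 136 + 11 + 73 + 74 + 15 = 309
e = 309 / (309 + 88) = 309 / 397 = 0.7783
e × U: 0.7783 × 56 = 43.58
Base: 309 + 43.58 = 352.58
RR3 = 136 / 352.58 = 0.3857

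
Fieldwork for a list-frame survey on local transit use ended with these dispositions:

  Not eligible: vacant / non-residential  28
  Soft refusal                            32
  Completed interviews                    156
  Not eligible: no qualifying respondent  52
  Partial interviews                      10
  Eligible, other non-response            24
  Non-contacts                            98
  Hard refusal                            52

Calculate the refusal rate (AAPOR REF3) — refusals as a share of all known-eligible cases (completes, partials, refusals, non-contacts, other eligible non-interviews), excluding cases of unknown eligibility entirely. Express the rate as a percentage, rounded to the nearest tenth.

22.6%

Refusals = 52 + 32 = 84
Screened out, ineligible = 52 + 28 = 80
Top = 84
Denom = 156 + 10 + 84 + 98 + 24 = 372
REF3 = 84 / 372 = 0.2258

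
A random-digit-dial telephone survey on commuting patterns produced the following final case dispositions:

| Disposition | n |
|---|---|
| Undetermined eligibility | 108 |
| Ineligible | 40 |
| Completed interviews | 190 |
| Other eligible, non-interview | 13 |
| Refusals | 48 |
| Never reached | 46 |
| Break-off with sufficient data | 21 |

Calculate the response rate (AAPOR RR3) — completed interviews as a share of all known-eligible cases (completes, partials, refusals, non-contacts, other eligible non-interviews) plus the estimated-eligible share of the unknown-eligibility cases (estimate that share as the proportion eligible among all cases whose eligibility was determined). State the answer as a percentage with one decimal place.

Num → 190
Eligible (known) → 190 + 21 + 48 + 46 + 13 = 318
e = 318 / (318 + 40) = 318 / 358 = 0.8883
Eligible share of unknowns → 0.8883 × 108 = 95.94
Denominator → 318 + 95.94 = 413.94
RR3 = 190 / 413.94 = 0.4590

45.9%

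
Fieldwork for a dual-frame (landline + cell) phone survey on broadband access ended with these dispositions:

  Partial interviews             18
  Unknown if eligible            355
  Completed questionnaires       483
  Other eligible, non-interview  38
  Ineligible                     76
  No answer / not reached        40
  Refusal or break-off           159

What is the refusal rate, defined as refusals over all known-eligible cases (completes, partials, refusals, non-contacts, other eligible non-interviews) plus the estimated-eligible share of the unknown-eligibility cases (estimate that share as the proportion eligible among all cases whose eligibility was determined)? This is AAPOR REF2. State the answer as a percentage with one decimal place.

Numerator = 159
Eligible (known) = 483 + 18 + 159 + 40 + 38 = 738
e = 738 / (738 + 76) = 738 / 814 = 0.9066
e × U = 0.9066 × 355 = 321.84
Denom = 738 + 321.84 = 1059.84
REF2 = 159 / 1059.84 = 0.1500

15.0%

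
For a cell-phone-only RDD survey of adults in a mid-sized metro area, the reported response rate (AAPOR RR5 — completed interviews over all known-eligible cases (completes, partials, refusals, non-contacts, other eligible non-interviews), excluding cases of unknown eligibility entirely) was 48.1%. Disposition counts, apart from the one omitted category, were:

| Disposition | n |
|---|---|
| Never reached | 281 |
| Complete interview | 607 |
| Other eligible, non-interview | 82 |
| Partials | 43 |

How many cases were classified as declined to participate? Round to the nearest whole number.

249

RR5 = 607 / D = 0.481
D = 607 / 0.481 = 1262.0
Rest of base = 1013
declined to participate = 1262.0 − 1013 ≈ 249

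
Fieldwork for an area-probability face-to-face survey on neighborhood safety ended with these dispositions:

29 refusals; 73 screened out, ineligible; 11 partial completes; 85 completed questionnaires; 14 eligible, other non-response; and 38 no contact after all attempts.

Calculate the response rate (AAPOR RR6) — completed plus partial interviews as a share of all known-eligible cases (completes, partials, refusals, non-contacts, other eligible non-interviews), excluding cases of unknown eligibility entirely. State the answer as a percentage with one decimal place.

Numerator = 85 + 11 = 96
Denominator = 85 + 11 + 29 + 38 + 14 = 177
RR6 = 96 / 177 = 0.5424

54.2%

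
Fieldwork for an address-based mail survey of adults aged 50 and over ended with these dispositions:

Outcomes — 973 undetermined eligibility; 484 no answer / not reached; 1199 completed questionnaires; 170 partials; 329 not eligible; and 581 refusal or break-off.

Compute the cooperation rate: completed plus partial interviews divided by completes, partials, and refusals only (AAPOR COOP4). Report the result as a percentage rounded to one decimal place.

70.2%

Numerator = 1199 + 170 = 1369
Denom = 1199 + 170 + 581 = 1950
COOP4 = 1369 / 1950 = 0.7021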